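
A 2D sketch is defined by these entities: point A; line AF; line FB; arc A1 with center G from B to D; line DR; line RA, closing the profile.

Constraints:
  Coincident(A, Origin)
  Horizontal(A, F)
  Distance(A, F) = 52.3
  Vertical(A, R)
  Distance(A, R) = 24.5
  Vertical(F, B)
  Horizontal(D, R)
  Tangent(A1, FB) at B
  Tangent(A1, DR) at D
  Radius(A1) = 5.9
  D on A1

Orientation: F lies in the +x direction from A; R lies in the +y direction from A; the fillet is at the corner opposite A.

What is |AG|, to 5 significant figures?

49.989

A is at the origin; A and F share the same y with |AF| = 52.3 and F on the +x side, so F = (52.300, 0.0000). AR is vertical with |AR| = 24.5 and R on the +y side, so R = (0.0000, 24.500). The virtual corner opposite A is at (52.300, 24.500). Tangency of A1 to FB means the radius GB is perpendicular to FB and the tangent condition forces GD to be normal to DR, with radius 5.9, so the center G sits 5.9 in from both sides at G = (46.400, 18.600). Then |AG| = |G − A| = 49.989.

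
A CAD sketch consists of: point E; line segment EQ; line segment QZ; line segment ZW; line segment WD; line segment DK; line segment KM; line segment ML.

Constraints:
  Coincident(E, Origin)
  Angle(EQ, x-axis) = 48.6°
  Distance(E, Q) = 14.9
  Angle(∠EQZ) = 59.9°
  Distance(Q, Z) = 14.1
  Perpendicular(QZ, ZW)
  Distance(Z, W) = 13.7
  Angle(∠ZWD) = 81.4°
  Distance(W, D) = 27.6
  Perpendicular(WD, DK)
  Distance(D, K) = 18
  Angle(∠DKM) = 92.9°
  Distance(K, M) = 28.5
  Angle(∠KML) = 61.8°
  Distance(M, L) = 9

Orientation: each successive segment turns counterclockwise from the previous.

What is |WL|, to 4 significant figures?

11.69

E is at the origin; EQ runs at 48.6° with length 14.9, so Q = (9.854, 11.18). ∠EQZ = 59.9° gives QZ at 168.7° from the x-axis; with |QZ| = 14.1, Z = (-3.973, 13.94). The perpendicularity gives ZW at right angles to QZ, so ZW runs at -101.3°; with |ZW| = 13.7, W = (-6.658, 0.5051). ∠ZWD = 81.4° gives WD at -2.700° from the x-axis; with |WD| = 27.6, D = (20.91, -0.7951). WD ⟂ DK, so DK runs at 87.30°; with |DK| = 18.0, K = (21.76, 17.18). ∠DKM = 92.9° gives KM at 174.4° from the x-axis; with |KM| = 28.5, M = (-6.604, 19.97). ∠KML = 61.8° gives ML at -67.40° from the x-axis; with |ML| = 9.0, L = (-3.146, 11.66). Then |WL| = |L − W| = 11.69.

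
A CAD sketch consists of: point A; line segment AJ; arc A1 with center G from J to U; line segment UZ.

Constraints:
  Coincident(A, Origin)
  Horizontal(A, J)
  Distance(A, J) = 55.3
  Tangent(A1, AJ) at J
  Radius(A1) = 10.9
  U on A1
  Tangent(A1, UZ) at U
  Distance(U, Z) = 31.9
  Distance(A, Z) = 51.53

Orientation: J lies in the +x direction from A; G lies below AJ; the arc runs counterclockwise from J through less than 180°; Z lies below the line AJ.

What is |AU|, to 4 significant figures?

45.56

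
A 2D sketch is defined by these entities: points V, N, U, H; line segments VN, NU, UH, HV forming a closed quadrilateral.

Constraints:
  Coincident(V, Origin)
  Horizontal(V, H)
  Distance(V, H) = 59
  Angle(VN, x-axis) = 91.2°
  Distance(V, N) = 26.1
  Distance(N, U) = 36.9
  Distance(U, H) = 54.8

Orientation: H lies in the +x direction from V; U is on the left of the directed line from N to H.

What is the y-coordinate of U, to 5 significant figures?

46.585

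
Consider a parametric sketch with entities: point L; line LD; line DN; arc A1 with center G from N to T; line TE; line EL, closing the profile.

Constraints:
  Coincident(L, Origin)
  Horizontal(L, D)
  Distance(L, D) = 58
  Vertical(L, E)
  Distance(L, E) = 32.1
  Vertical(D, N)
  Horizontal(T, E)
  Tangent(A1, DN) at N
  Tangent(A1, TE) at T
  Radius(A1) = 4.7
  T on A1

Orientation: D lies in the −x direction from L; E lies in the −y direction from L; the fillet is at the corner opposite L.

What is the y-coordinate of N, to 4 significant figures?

-27.40

L is at the origin; LD is horizontal with |LD| = 58.0 and D on the −x side, so D = (-58.00, 0.000). LE is vertical with |LE| = 32.1 and E on the −y side, so E = (0.000, -32.10). The virtual corner opposite L is at (-58.00, -32.10). The tangent condition forces GN to be normal to DN and A1 meets TE tangentially, so GT is at right angles to TE, with radius 4.7, so the center G sits 4.7 in from both sides at G = (-53.30, -27.40). That places the tangent points at N = (-58.00, -27.40) on DN and T = (-53.30, -32.10) on TE. So N.y = -27.40.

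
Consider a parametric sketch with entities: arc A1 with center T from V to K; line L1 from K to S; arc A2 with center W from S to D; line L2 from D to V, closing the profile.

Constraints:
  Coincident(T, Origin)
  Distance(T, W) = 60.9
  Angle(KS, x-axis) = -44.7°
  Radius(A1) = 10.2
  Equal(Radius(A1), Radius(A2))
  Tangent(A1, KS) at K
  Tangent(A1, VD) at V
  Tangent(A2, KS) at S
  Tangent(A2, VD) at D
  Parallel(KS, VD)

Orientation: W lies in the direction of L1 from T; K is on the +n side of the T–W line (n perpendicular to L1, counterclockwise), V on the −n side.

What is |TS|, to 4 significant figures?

61.75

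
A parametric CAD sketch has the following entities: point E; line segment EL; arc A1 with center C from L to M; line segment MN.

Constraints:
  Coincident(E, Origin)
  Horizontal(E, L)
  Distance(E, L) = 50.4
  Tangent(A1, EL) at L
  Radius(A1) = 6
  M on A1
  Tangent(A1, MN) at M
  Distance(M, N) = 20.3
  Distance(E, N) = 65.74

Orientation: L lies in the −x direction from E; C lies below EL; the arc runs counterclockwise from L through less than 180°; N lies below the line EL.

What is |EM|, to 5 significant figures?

56.409

E is at the origin; EL is horizontal with |EL| = 50.4 and L on the −x side, so L = (-50.400, 0.0000). Since A1 is tangent to EL there, CL ⟂ EL, so C = L + (0, -6) = (-50.400, -6.0000). Since CM ⟂ MN (tangency), |CN| = √(6.0² + 20.3²) = 21.168 regardless of where M sits on A1. So N lies on both circle(E, 65.74) and circle(C, 21.168); the below-EL intersection is N = (-61.097, -24.266). M is the foot of the tangent from N: M = (-56.225, -4.5597).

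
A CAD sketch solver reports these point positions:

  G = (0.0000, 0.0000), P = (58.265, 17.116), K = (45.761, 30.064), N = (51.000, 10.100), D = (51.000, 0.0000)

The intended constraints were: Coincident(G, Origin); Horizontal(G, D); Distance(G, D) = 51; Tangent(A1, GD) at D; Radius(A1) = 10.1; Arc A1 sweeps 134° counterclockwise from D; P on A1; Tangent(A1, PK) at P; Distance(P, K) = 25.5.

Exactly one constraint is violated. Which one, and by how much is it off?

Distance(P, K) = 25.5 — off by 7.50.

G = (0.00, 0.00) ✓; G.y = 0.00, D.y = 0.00 ✓; |GD| = 51.00 ✓; ∠(ND, DG) = 90.00° ✓; |ND| = 10.10 ✓; bearing(N→P) − bearing(N→D) = 134.0° ✓; |NP| = 10.10 ✓; ∠(NP, PK) = 90.00° ✓; |PK| = 18.00 ✗.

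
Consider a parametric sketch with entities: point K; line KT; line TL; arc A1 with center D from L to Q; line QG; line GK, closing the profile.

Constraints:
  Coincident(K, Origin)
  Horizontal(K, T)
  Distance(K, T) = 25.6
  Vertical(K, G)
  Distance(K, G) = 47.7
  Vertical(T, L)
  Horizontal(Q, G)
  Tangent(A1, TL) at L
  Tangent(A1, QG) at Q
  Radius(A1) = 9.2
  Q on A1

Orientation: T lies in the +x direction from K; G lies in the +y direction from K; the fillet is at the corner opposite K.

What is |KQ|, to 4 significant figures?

50.44

K is at the origin; KT is horizontal with |KT| = 25.6 and T on the +x side, so T = (25.60, 0.000). K and G share the same x with |KG| = 47.7 and G on the +y side, so G = (0.000, 47.70). The virtual corner opposite K is at (25.60, 47.70). A1 meets TL tangentially, so DL is at right angles to TL and tangency of A1 to QG means the radius DQ is perpendicular to QG, with radius 9.2, so the center D sits 9.2 in from both sides at D = (16.40, 38.50). That places the tangent points at L = (25.60, 38.50) on TL and Q = (16.40, 47.70) on QG. Then |KQ| = |Q − K| = 50.44.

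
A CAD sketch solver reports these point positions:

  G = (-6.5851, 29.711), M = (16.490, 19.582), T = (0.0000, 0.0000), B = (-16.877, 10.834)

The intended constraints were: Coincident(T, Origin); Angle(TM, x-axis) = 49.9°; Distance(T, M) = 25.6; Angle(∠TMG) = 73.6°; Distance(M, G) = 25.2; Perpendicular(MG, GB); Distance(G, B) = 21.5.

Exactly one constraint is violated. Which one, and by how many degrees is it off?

Perpendicular(MG, GB) — off by 4.90°.

T = (0.00, 0.00) ✓; TM at 49.90° ✓; |TM| = 25.60 ✓; ∠TMG = 73.60° ✓; |MG| = 25.20 ✓; ∠(MG, GB) = 85.10° ✗; |GB| = 21.50 ✓.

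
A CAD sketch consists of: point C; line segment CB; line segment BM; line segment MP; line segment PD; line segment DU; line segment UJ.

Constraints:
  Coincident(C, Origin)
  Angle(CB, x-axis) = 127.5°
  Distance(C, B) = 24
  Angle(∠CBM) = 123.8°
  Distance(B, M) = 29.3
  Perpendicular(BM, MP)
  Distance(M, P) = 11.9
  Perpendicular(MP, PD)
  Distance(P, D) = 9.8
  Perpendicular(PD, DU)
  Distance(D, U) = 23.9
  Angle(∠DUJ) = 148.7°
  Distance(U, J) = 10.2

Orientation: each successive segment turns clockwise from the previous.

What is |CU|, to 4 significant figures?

45.82

C is at the origin; CB runs at 127.5° with length 24.0, so B = (-14.61, 19.04). ∠CBM = 123.8° gives BM at 71.30° from the x-axis; with |BM| = 29.3, M = (-5.216, 46.79). The perpendicularity gives MP at right angles to BM, so MP runs at -18.70°; with |MP| = 11.9, P = (6.055, 42.98). The perpendicularity gives PD at right angles to MP, so PD runs at -108.7°; with |PD| = 9.8, D = (2.913, 33.70). PD is perpendicular to DU, so DU runs at 161.3°; with |DU| = 23.9, U = (-19.72, 41.36). Then |CU| = |U − C| = 45.82.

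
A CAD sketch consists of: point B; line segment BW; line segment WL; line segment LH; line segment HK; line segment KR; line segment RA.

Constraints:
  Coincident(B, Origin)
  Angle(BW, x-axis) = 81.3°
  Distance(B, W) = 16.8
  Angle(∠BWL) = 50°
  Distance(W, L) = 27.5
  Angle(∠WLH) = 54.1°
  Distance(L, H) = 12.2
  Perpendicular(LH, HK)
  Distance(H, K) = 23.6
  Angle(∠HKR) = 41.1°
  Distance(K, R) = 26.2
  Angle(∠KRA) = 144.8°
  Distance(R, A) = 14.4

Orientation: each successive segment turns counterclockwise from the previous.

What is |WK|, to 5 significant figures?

4.1425

B is at the origin; BW runs at 81.3° with length 16.8, so W = (2.5412, 16.607). ∠BWL = 50.0° gives WL at -148.70° from the x-axis; with |WL| = 27.5, L = (-20.956, 2.3199). ∠WLH = 54.1° gives LH at -22.800° from the x-axis; with |LH| = 12.2, H = (-9.7097, -2.4078). The perpendicularity gives HK at right angles to LH, so HK runs at 67.200°; with |HK| = 23.6, K = (-0.56434, 19.348). Then |WK| = |K − W| = 4.1425.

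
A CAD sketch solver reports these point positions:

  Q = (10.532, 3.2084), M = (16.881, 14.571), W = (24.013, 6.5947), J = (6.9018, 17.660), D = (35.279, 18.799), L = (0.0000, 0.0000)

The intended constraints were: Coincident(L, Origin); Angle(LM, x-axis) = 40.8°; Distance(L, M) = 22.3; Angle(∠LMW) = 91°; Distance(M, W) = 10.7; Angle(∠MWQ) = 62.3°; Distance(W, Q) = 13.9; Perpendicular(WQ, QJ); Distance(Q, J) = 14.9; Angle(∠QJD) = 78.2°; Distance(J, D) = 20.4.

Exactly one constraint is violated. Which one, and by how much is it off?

Distance(J, D) = 20.4 — off by 8.00.

L = (0.00, 0.00) ✓; LM at 40.80° ✓; |LM| = 22.30 ✓; ∠LMW = 91.00° ✓; |MW| = 10.70 ✓; ∠MWQ = 62.30° ✓; |WQ| = 13.90 ✓; ∠(WQ, QJ) = 90.00° ✓; |QJ| = 14.90 ✓; ∠QJD = 78.20° ✓; |JD| = 28.40 ✗.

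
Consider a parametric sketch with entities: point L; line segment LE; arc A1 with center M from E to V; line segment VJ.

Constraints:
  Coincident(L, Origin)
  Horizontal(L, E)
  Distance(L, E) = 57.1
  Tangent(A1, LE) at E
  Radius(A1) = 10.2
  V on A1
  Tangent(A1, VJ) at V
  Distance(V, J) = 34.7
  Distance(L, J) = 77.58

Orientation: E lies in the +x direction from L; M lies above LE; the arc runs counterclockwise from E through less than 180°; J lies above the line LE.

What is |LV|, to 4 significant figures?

68.20

Checks: |MV| = 10.20 ✓; ∠(MV, VJ) = 90.00° ✓; |VJ| = 34.70 ✓; |LJ| = 77.58 ✓.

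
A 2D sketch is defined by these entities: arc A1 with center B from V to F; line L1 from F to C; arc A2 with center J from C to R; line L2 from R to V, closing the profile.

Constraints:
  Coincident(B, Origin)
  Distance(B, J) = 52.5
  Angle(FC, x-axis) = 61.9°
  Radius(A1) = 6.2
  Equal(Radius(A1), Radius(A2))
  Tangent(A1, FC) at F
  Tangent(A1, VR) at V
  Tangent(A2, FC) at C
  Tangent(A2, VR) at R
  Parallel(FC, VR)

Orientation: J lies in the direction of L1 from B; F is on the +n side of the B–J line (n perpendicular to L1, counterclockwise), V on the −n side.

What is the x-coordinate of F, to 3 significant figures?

-5.47

B is at the origin and J lies 52.5 along u from B, so J = 52.5·u = (24.7, 46.3). Tangency of A1 to both parallel lines with radius 6.2 puts F and V at B ± 6.2·n: F = (-5.47, 2.92), V = (5.47, -2.92). So F.x = -5.47.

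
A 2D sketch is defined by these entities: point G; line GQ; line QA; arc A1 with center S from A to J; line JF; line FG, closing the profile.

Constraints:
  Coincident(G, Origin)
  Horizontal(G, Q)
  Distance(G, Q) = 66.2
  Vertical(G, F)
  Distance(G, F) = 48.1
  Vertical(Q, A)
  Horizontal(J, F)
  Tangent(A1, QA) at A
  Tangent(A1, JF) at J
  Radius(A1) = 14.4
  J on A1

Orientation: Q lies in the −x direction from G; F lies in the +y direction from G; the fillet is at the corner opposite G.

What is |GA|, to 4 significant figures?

74.28

G is at the origin; G and Q share the same y with |GQ| = 66.2 and Q on the −x side, so Q = (-66.20, 0.000). GF is vertical with |GF| = 48.1 and F on the +y side, so F = (0.000, 48.10). The virtual corner opposite G is at (-66.20, 48.10). A1 meets QA tangentially, so SA is at right angles to QA and tangency of A1 to JF means the radius SJ is perpendicular to JF, with radius 14.4, so the center S sits 14.4 in from both sides at S = (-51.80, 33.70). That places the tangent points at A = (-66.20, 33.70) on QA and J = (-51.80, 48.10) on JF. Then |GA| = |A − G| = 74.28.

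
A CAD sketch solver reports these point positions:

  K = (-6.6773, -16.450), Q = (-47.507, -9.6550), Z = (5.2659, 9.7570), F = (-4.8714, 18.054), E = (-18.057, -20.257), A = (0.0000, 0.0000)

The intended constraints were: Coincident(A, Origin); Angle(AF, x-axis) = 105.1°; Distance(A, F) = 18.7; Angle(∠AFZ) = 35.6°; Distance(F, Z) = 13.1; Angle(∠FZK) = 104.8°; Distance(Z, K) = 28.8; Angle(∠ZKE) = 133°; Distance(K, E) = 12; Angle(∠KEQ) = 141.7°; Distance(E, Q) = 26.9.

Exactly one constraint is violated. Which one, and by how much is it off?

Distance(E, Q) = 26.9 — off by 4.40.

A = (0.00, 0.00) ✓; AF at 105.1° ✓; |AF| = 18.70 ✓; ∠AFZ = 35.60° ✓; |FZ| = 13.10 ✓; ∠FZK = 104.8° ✓; |ZK| = 28.80 ✓; ∠ZKE = 133.0° ✓; |KE| = 12.00 ✓; ∠KEQ = 141.7° ✓; |EQ| = 31.30 ✗.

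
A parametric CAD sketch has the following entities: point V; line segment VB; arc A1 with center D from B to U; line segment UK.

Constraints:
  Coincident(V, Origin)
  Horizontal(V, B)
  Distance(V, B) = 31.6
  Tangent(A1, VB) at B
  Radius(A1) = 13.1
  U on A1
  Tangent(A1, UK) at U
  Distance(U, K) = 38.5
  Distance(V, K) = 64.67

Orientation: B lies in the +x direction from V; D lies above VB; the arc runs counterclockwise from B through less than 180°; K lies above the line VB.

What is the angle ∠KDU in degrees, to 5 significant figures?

71.209°

Checks: |DU| = 13.10 ✓; ∠(DU, UK) = 90.00° ✓; |UK| = 38.50 ✓; |VK| = 64.67 ✓.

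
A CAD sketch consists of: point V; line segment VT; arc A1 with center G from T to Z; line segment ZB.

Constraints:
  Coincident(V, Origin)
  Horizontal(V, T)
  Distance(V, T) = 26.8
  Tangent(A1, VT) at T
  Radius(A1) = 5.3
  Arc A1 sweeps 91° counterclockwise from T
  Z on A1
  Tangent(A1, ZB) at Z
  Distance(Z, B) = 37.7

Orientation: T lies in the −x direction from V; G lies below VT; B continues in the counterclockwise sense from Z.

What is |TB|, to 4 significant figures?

43.34

V is at the origin; VT is horizontal with |VT| = 26.8 and T on the −x side, so T = (-26.80, 0.000). A1 meets VT tangentially, so GT is at right angles to VT, so G = T + (0, -5.3) = (-26.80, -5.300). On A1, T sits at bearing 90° from G; a 91° counterclockwise sweep puts Z at bearing 181°, so Z = G + 5.3·(cos 181°, sin 181°) = (-32.10, -5.392). A1 meets ZB tangentially, so GZ is at right angles to ZB, so ZB runs along (−sin 181°, cos 181°); with |ZB| = 37.7, B = (-31.44, -43.09). Then |TB| = |B − T| = 43.34.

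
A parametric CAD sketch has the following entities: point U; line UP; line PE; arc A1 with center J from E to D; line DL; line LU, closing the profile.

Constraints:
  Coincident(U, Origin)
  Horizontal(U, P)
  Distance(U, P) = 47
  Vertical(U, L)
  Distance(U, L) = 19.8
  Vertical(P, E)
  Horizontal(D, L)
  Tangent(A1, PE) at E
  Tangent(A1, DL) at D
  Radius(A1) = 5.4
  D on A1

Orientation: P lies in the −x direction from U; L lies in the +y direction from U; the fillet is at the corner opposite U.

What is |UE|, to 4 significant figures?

49.16

The virtual corner opposite U is at (-47.00, 19.80). The tangent condition forces JE to be normal to PE and tangency of A1 to DL means the radius JD is perpendicular to DL, with radius 5.4, so the center J sits 5.4 in from both sides at J = (-41.60, 14.40). That places the tangent points at E = (-47.00, 14.40) on PE and D = (-41.60, 19.80) on DL. Then |UE| = |E − U| = 49.16.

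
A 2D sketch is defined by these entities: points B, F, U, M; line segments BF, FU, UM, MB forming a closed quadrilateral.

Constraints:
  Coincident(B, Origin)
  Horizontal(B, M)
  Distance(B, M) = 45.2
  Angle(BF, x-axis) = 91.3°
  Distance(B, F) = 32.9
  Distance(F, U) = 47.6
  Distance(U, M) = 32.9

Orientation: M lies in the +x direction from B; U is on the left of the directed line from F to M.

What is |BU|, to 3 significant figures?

57.2

B is at the origin; B and M share the same y with |BM| = 45.2 and M in +x, so M = (45.2, 0). BF runs at 91.3° with |BF| = 32.9, so F = (-0.746, 32.9). U is determined by |FU| = 47.6 and |UM| = 32.9 together: it lies at the intersection of circle(F, 47.6) and circle(M, 32.9). With |FM| = 56.5, the foot of the radical line on FM is 38.7 from F and the perpendicular offset is √(47.6² − 38.7²) = 27.7. Taking the left-of-FM solution: U = (46.9, 32.9).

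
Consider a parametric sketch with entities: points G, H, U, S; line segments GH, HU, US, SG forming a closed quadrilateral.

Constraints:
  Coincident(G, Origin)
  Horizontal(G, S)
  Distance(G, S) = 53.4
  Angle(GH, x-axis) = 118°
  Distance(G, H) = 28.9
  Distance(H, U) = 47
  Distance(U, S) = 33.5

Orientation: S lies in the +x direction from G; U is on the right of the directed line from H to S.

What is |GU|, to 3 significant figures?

21.7

G is at the origin; G and S share the same y with |GS| = 53.4 and S in +x, so S = (53.4, 0). GH runs at 118.0° with |GH| = 28.9, so H = (-13.6, 25.5). U is determined by |HU| = 47.0 and |US| = 33.5 together: it lies at the intersection of circle(H, 47.0) and circle(S, 33.5). With |HS| = 71.7, the foot of the radical line on HS is 43.4 from H and the perpendicular offset is √(47.0² − 43.4²) = 18.0. Taking the right-of-HS solution: U = (20.6, -6.77).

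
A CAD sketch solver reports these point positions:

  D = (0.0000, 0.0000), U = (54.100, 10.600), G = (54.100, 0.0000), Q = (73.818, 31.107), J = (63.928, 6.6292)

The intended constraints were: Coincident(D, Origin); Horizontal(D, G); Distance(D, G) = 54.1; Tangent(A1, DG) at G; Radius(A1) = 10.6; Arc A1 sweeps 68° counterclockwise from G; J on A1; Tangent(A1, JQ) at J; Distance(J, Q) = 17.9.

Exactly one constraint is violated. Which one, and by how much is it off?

Distance(J, Q) = 17.9 — off by 8.50.

D = (0.00, 0.00) ✓; D.y = 0.00, G.y = 0.00 ✓; |DG| = 54.10 ✓; ∠(UG, GD) = 90.00° ✓; |UG| = 10.60 ✓; bearing(U→J) − bearing(U→G) = 68.00° ✓; |UJ| = 10.60 ✓; ∠(UJ, JQ) = 90.00° ✓; |JQ| = 26.40 ✗.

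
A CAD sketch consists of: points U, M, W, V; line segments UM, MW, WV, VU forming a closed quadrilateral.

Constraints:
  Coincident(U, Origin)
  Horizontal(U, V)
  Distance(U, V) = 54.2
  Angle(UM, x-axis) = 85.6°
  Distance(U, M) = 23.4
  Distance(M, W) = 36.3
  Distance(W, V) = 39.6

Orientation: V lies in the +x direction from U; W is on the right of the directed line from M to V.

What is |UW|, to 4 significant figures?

18.85

Checks: |MW| = 36.30 ✓; |WV| = 39.60 ✓.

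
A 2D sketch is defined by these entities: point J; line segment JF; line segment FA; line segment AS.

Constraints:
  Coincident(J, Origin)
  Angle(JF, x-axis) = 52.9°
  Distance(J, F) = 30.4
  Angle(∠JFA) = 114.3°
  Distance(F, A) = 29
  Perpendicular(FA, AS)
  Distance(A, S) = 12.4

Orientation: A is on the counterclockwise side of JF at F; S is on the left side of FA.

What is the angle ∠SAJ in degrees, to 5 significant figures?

56.278°

J is at the origin; JF runs at 52.9° with length 30.4, so F = 30.4·(cos 52.9°, sin 52.9°) = (18.338, 24.247). ∠JFA = 114.3°, so FA runs at 52.9° + (180° − 114.3°) = 118.60° from the x-axis; with |FA| = 29.0, A = F + 29.0·(cos 118.60°, sin 118.60°) = (4.4555, 49.708). FA is perpendicular to AS; with |AS| = 12.4 on the left of FA, S = A + 12.4·(-0.87798, -0.47869) = (-6.4315, 43.772). Then cos ∠SAJ = AS·AJ / (|AS||AJ|), giving 56.278°.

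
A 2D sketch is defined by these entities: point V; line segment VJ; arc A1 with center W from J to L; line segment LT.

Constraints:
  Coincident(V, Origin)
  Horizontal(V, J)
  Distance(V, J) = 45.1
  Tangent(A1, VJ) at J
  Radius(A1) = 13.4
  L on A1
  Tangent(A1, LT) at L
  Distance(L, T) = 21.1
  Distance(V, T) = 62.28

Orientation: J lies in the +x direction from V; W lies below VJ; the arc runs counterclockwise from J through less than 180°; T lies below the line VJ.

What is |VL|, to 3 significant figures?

41.7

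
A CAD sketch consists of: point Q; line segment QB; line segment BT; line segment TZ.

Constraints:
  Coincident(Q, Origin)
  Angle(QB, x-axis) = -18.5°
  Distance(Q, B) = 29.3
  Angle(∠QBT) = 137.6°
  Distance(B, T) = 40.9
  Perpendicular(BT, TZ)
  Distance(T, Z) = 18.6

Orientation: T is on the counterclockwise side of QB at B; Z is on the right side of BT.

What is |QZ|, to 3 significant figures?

73.4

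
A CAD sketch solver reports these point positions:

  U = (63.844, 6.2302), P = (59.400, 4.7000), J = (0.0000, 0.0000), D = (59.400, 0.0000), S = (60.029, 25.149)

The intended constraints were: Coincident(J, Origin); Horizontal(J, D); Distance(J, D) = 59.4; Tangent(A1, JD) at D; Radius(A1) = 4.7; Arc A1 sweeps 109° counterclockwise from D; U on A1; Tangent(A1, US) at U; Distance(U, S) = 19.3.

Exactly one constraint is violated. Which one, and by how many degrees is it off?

Tangent(A1, US) at U — off by 7.60°.

J = (0.00, 0.00) ✓; J.y = 0.00, D.y = 0.00 ✓; |JD| = 59.40 ✓; ∠(PD, DJ) = 90.00° ✓; |PD| = 4.700 ✓; bearing(P→U) − bearing(P→D) = 109.0° ✓; |PU| = 4.700 ✓; ∠(PU, US) = 97.60° ✗; |US| = 19.30 ✓.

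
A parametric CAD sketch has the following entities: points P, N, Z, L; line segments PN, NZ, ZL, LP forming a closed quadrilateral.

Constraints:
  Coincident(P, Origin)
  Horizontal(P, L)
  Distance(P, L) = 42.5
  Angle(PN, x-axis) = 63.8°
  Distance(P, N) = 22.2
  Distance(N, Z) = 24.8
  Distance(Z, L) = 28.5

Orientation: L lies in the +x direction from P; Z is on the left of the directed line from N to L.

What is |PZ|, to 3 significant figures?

43.1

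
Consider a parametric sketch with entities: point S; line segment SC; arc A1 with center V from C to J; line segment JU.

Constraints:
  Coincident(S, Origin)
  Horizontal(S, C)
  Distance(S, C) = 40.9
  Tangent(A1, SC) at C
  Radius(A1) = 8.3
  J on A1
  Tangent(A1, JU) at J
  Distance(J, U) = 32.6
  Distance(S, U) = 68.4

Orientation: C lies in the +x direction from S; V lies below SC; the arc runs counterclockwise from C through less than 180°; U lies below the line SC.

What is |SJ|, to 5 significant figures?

37.500

Checks: |VJ| = 8.300 ✓; ∠(VJ, JU) = 90.00° ✓; |JU| = 32.60 ✓; |SU| = 68.40 ✓.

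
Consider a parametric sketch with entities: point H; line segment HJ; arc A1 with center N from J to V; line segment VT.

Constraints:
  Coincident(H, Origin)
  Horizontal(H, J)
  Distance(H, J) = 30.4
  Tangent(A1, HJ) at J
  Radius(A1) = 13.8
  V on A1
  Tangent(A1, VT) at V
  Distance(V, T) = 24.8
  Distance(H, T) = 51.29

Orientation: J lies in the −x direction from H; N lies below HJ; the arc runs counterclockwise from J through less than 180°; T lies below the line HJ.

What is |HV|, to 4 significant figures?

47.11

H is at the origin; H and J share the same y with |HJ| = 30.4 and J on the −x side, so J = (-30.40, 0.000). The tangent condition forces NJ to be normal to HJ, so N = J + (0, -13.8) = (-30.40, -13.80). Since NV ⟂ VT (tangency), |NT| = √(13.8² + 24.8²) = 28.38 regardless of where V sits on A1. So T lies on both circle(H, 51.29) and circle(N, 28.38); the below-HJ intersection is T = (-29.22, -42.16). V is the foot of the tangent from T: V = (-42.17, -21.01).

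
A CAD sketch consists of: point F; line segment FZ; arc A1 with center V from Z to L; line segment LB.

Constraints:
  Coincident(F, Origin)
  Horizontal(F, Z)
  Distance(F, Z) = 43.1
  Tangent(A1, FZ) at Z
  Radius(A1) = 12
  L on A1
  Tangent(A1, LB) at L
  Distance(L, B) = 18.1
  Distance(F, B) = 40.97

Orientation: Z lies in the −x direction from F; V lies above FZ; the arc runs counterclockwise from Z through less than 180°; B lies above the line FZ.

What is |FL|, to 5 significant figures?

32.959

Checks: |VL| = 12.00 ✓; ∠(VL, LB) = 90.00° ✓; |LB| = 18.10 ✓; |FB| = 40.97 ✓.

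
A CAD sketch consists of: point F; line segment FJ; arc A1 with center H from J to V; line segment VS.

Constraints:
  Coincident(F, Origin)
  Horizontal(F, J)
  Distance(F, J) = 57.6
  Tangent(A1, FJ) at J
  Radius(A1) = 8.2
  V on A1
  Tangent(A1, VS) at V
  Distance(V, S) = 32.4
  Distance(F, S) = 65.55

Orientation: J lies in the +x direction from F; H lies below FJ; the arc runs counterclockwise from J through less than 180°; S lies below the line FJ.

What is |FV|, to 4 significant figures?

50.16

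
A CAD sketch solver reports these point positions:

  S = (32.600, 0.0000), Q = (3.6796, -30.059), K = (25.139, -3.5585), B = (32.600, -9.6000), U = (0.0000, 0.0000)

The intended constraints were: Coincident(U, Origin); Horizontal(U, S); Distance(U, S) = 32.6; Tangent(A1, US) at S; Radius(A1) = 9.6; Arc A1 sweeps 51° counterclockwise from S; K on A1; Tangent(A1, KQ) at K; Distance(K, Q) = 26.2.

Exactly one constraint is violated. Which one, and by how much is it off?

Distance(K, Q) = 26.2 — off by 7.90.

U = (0.00, 0.00) ✓; U.y = 0.00, S.y = 0.00 ✓; |US| = 32.60 ✓; ∠(BS, SU) = 90.00° ✓; |BS| = 9.600 ✓; bearing(B→K) − bearing(B→S) = 51.00° ✓; |BK| = 9.600 ✓; ∠(BK, KQ) = 90.00° ✓; |KQ| = 34.10 ✗.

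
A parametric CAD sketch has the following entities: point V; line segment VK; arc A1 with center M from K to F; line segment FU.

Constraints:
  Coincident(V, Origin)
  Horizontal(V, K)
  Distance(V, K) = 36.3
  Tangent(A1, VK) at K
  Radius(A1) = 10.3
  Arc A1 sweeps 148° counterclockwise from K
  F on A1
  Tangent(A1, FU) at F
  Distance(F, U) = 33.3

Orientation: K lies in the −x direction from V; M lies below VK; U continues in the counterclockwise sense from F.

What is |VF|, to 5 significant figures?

45.892

V is at the origin; V and K share the same y with |VK| = 36.3 and K on the −x side, so K = (-36.300, 0.0000). Since A1 is tangent to VK there, MK ⟂ VK, so M = K + (0, -10.3) = (-36.300, -10.300). On A1, K sits at bearing 90° from M; a 148° counterclockwise sweep puts F at bearing 238°, so F = M + 10.3·(cos 238°, sin 238°) = (-41.758, -19.035). Then |VF| = |F − V| = 45.892.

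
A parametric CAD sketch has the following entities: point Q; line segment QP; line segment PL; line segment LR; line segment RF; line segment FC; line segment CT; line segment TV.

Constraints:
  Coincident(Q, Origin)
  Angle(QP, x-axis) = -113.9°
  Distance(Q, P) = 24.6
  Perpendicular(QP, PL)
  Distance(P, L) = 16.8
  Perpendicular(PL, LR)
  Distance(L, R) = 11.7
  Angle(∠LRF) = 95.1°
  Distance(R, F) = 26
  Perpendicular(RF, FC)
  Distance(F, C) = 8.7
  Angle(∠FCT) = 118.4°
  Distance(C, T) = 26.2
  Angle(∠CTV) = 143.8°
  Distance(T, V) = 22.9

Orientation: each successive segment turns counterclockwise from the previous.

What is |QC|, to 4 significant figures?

21.64

Q is at the origin; QP runs at -113.9° with length 24.6, so P = (-9.966, -22.49). The perpendicularity gives PL at right angles to QP, so PL runs at -23.90°; with |PL| = 16.8, L = (5.393, -29.30). PL is perpendicular to LR, so LR runs at 66.10°; with |LR| = 11.7, R = (10.13, -18.60). ∠LRF = 95.1° gives RF at 151.0° from the x-axis; with |RF| = 26.0, F = (-12.61, -5.995). RF ⟂ FC, so FC runs at -119.0°; with |FC| = 8.7, C = (-16.82, -13.60). Then |QC| = |C − Q| = 21.64.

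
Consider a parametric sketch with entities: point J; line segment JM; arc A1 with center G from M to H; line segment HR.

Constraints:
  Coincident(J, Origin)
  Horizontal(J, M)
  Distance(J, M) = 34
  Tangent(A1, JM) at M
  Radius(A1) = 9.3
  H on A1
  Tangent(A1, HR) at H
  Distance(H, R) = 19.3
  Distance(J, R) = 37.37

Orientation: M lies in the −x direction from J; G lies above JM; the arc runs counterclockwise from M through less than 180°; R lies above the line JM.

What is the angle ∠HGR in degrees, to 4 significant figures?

64.27°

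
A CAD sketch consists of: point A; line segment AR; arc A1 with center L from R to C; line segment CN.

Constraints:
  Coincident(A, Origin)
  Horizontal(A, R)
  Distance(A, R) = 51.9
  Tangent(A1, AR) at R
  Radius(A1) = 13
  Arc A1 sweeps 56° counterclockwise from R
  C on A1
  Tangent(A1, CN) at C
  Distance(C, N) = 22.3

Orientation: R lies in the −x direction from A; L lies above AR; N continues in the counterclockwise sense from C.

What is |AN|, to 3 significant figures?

37.5

A is at the origin; AR is horizontal with |AR| = 51.9 and R on the −x side, so R = (-51.9, 0.00). The tangent condition forces LR to be normal to AR, so L = R + (0, 13) = (-51.9, 13.0). On A1, R sits at bearing -90° from L; a 56° counterclockwise sweep puts C at bearing -34°, so C = L + 13.0·(cos -34°, sin -34°) = (-41.1, 5.73). A1 meets CN tangentially, so LC is at right angles to CN, so CN runs along (−sin -34°, cos -34°); with |CN| = 22.3, N = (-28.7, 24.2). Then |AN| = |N − A| = 37.5.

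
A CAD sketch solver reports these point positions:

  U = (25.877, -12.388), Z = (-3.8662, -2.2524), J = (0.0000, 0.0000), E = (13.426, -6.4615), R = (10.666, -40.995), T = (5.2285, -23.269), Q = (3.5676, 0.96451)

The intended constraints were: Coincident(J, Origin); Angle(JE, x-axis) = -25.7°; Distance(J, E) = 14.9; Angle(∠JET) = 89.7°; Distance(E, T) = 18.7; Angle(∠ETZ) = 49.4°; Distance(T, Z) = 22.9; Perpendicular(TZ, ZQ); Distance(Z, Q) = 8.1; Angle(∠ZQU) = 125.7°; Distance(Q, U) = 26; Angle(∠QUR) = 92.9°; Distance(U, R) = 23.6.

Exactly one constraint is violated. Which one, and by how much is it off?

Distance(U, R) = 23.6 — off by 8.80.

J = (0.00, 0.00) ✓; JE at -25.70° ✓; |JE| = 14.90 ✓; ∠JET = 89.70° ✓; |ET| = 18.70 ✓; ∠ETZ = 49.40° ✓; |TZ| = 22.90 ✓; ∠(TZ, ZQ) = 90.00° ✓; |ZQ| = 8.100 ✓; ∠ZQU = 125.7° ✓; |QU| = 26.00 ✓; ∠QUR = 92.90° ✓; |UR| = 32.40 ✗.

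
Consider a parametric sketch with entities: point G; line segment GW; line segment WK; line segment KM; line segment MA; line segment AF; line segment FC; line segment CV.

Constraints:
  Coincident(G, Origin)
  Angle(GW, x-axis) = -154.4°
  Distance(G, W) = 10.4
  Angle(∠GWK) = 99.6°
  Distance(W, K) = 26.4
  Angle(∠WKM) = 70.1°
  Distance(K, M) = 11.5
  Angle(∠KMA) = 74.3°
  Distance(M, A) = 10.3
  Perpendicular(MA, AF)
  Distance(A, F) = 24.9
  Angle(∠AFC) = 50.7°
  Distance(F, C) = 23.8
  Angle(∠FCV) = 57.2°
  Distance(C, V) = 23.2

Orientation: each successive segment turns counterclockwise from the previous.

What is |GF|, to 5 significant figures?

39.751

G is at the origin; GW runs at -154.4° with length 10.4, so W = (-9.3791, -4.4937). ∠GWK = 99.6° gives WK at -74.000° from the x-axis; with |WK| = 26.4, K = (-2.1022, -29.871). ∠WKM = 70.1° gives KM at 35.900° from the x-axis; with |KM| = 11.5, M = (7.2132, -23.128). ∠KMA = 74.3° gives MA at 141.60° from the x-axis; with |MA| = 10.3, A = (-0.85880, -16.730). MA is perpendicular to AF, so AF runs at -128.40°; with |AF| = 24.9, F = (-16.325, -36.244). Then |GF| = |F − G| = 39.751.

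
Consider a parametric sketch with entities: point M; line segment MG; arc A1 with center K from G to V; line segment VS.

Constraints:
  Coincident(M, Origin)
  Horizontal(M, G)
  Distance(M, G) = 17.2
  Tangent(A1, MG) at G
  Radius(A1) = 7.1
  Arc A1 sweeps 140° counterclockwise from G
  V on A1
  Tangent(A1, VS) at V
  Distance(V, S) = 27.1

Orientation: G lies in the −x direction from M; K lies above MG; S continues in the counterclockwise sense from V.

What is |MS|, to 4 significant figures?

44.86

M is at the origin; MG is horizontal with |MG| = 17.2 and G on the −x side, so G = (-17.20, 0.000). Tangency of A1 to MG means the radius KG is perpendicular to MG, so K = G + (0, 7.1) = (-17.20, 7.100). On A1, G sits at bearing -90° from K; a 140° counterclockwise sweep puts V at bearing 50°, so V = K + 7.1·(cos 50°, sin 50°) = (-12.64, 12.54). Since A1 is tangent to VS there, KV ⟂ VS, so VS runs along (−sin 50°, cos 50°); with |VS| = 27.1, S = (-33.40, 29.96). Then |MS| = |S − M| = 44.86.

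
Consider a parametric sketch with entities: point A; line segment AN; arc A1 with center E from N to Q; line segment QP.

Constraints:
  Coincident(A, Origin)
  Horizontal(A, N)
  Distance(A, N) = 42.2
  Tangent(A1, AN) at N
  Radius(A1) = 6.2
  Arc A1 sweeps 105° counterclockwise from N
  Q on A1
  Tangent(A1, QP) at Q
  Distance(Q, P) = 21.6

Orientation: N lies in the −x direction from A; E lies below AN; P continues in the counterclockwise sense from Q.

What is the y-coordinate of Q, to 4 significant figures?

-7.805

A is at the origin; A and N share the same y with |AN| = 42.2 and N on the −x side, so N = (-42.20, 0.000). Since A1 is tangent to AN there, EN ⟂ AN, so E = N + (0, -6.2) = (-42.20, -6.200). On A1, N sits at bearing 90° from E; a 105° counterclockwise sweep puts Q at bearing 195°, so Q = E + 6.2·(cos 195°, sin 195°) = (-48.19, -7.805). So Q.y = -7.805.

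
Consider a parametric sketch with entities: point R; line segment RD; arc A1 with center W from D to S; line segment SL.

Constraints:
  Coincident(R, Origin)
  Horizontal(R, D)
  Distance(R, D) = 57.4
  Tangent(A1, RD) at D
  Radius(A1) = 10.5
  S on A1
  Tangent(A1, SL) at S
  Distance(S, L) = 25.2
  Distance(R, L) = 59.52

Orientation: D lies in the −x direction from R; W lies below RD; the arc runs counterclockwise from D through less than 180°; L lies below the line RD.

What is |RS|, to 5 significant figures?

67.348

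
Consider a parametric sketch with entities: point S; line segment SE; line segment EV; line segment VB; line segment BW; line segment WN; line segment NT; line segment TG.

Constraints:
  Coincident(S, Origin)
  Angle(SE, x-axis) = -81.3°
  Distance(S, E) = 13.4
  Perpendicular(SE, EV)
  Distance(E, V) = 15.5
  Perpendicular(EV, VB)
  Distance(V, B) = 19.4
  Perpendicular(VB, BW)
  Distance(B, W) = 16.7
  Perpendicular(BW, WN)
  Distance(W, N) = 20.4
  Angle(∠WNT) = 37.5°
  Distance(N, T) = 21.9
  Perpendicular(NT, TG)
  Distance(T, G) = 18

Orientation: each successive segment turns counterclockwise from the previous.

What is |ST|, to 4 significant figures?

12.49

S is at the origin; SE runs at -81.3° with length 13.4, so E = (2.027, -13.25). The perpendicularity gives EV at right angles to SE, so EV runs at 8.700°; with |EV| = 15.5, V = (17.35, -10.90). The perpendicularity gives VB at right angles to EV, so VB runs at 98.70°; with |VB| = 19.4, B = (14.41, 8.276). VB is perpendicular to BW, so BW runs at -171.3°; with |BW| = 16.7, W = (-2.094, 5.749). BW is perpendicular to WN, so WN runs at -81.30°; with |WN| = 20.4, N = (0.9920, -14.42). ∠WNT = 37.5° gives NT at 61.20° from the x-axis; with |NT| = 21.9, T = (11.54, 4.775). Then |ST| = |T − S| = 12.49.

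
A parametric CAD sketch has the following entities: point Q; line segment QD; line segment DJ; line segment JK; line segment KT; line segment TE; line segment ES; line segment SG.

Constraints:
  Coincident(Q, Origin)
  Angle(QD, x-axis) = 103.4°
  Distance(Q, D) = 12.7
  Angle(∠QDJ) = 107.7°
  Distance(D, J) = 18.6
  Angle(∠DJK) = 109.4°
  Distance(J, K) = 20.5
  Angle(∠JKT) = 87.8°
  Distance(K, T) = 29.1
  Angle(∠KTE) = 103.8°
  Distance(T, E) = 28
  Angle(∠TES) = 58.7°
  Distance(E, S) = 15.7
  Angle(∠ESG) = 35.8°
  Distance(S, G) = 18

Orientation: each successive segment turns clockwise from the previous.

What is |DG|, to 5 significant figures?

21.402

Q is at the origin; QD runs at 103.4° with length 12.7, so D = (-2.9432, 12.354). ∠QDJ = 107.7° gives DJ at 31.100° from the x-axis; with |DJ| = 18.6, J = (12.983, 21.962). ∠DJK = 109.4° gives JK at -39.500° from the x-axis; with |JK| = 20.5, K = (28.802, 8.9222). ∠JKT = 87.8° gives KT at -131.70° from the x-axis; with |KT| = 29.1, T = (9.4435, -12.805). ∠KTE = 103.8° gives TE at 152.10° from the x-axis; with |TE| = 28.0, E = (-15.302, 0.29703). ∠TES = 58.7° gives ES at 30.800° from the x-axis; with |ES| = 15.7, S = (-1.8163, 8.3361). ∠ESG = 35.8° gives SG at -113.40° from the x-axis; with |SG| = 18.0, G = (-8.9650, -8.1835). Then |DG| = |G − D| = 21.402.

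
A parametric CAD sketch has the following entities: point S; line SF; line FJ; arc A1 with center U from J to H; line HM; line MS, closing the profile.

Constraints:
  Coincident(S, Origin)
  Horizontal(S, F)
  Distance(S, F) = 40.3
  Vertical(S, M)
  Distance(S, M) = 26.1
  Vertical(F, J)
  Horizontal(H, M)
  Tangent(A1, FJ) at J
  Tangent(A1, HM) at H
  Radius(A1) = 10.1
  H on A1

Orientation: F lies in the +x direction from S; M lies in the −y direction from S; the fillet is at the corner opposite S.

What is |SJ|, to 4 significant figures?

43.36

S is at the origin; SF is horizontal with |SF| = 40.3 and F on the +x side, so F = (40.30, 0.000). SM is vertical with |SM| = 26.1 and M on the −y side, so M = (0.000, -26.10). The virtual corner opposite S is at (40.30, -26.10). The tangent condition forces UJ to be normal to FJ and the tangent condition forces UH to be normal to HM, with radius 10.1, so the center U sits 10.1 in from both sides at U = (30.20, -16.00). That places the tangent points at J = (40.30, -16.00) on FJ and H = (30.20, -26.10) on HM. Then |SJ| = |J − S| = 43.36.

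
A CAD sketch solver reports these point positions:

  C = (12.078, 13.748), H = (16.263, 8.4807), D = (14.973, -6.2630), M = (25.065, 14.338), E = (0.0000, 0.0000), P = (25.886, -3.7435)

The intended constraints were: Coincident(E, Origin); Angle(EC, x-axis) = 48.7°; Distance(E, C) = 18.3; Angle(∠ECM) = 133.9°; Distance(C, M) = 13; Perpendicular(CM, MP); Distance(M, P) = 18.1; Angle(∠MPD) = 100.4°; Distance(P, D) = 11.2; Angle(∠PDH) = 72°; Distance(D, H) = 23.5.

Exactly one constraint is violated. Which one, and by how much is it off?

Distance(D, H) = 23.5 — off by 8.70.

E = (0.00, 0.00) ✓; EC at 48.70° ✓; |EC| = 18.30 ✓; ∠ECM = 133.9° ✓; |CM| = 13.00 ✓; ∠(CM, MP) = 90.00° ✓; |MP| = 18.10 ✓; ∠MPD = 100.4° ✓; |PD| = 11.20 ✓; ∠PDH = 72.00° ✓; |DH| = 14.80 ✗.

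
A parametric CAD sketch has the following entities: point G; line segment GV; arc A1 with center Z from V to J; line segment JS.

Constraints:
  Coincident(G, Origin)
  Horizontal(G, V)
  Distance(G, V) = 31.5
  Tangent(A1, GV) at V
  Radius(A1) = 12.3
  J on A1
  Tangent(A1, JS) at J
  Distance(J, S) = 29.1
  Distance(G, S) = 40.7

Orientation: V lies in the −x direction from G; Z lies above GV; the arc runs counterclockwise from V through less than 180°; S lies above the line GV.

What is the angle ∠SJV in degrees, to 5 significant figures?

140.77°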